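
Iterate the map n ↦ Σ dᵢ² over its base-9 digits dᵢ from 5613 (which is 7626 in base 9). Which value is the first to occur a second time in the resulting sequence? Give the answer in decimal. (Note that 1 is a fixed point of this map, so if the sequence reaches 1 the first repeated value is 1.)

5613 = (7,6,2,6)_9 → 7² + 6² + 2² + 6² = 125
125 = (1,4,8)_9 → 1² + 4² + 8² = 81
81 = (1,0,0)_9 → 1² + 0² + 0² = 1  — reached the fixed point 1.
1 → 1, so 1 is the first repeated value.

1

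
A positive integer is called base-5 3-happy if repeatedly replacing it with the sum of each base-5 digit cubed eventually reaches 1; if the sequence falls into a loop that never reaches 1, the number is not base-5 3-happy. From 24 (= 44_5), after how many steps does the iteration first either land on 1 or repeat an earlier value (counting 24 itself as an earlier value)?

24 = (4,4)_5 → 4³ + 4³ = 64 + 64 = 128
128 = (1,0,0,3)_5 → 1³ + 0³ + 0³ + 3³ = 1 + 0 + 0 + 27 = 28
28 = (1,0,3)_5 → 1³ + 0³ + 3³ = 1 + 0 + 27 = 28  — 28 repeats.
That took 3 steps.

3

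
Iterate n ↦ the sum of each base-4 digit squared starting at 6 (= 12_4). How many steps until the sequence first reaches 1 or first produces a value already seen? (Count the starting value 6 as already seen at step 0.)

6 = (1,2)_4 → 1² + 2² = 1 + 4 = 5
5 = (1,1)_4 → 1² + 1² = 1 + 1 = 2
2 = (2)_4 → 2² = 4
4 = (1,0)_4 → 1² + 0² = 1 + 0 = 1  — reached 1.
That took 4 steps.

4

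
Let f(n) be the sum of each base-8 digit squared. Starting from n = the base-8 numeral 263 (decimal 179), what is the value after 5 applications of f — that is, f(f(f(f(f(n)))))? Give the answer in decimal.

13

179 = (2,6,3)_8 → 2² + 6² + 3² = 49
49 = (6,1)_8 → 6² + 1² = 37
37 = (4,5)_8 → 4² + 5² = 41
41 = (5,1)_8 → 5² + 1² = 26
26 = (3,2)_8 → 3² + 2² = 13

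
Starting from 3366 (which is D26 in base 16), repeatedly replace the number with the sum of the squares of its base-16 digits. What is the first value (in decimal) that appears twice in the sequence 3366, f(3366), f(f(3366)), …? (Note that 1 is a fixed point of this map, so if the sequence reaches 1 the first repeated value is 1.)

3366 = (13,2,6)_16 → 13² + 2² + 6² = 209
209 = (13,1)_16 → 13² + 1² = 170
170 = (10,10)_16 → 10² + 10² = 200
200 = (12,8)_16 → 12² + 8² = 208
208 = (13,0)_16 → 13² + 0² = 169
169 = (10,9)_16 → 10² + 9² = 181
181 = (11,5)_16 → 11² + 5² = 146
146 = (9,2)_16 → 9² + 2² = 85
85 = (5,5)_16 → 5² + 5² = 50
50 = (3,2)_16 → 3² + 2² = 13
13 = (13)_16 → 13² = 169  — 169 already appeared earlier.

169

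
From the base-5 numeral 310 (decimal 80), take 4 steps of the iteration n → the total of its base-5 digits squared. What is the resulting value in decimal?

10

80 = (3,1,0)_5 → 10
10 = (2,0)_5 → 4
4 = (4)_5 → 16
16 = (3,1)_5 → 10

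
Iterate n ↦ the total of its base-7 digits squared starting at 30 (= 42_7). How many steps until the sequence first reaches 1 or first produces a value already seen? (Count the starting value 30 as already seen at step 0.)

30 = (4,2)_7 → 4² + 2² = 16 + 4 = 20
20 = (2,6)_7 → 2² + 6² = 4 + 36 = 40
40 = (5,5)_7 → 5² + 5² = 25 + 25 = 50
50 = (1,0,1)_7 → 1² + 0² + 1² = 1 + 0 + 1 = 2
2 = (2)_7 → 2² = 4
4 = (4)_7 → 4² = 16
16 = (2,2)_7 → 2² + 2² = 4 + 4 = 8
8 = (1,1)_7 → 1² + 1² = 1 + 1 = 2  — 2 repeats.
That took 8 steps.

8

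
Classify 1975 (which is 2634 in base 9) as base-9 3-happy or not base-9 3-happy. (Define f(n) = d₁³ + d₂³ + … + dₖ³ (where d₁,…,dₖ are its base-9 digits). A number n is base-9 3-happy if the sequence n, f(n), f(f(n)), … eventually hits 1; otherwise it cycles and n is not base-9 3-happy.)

not base-9 3-happy

1975 = (2,6,3,4)_9 → 2³ + 6³ + 3³ + 4³ = 8 + 216 + 27 + 64 = 315
315 = (3,8,0)_9 → 3³ + 8³ + 0³ = 27 + 512 + 0 = 539
539 = (6,5,8)_9 → 6³ + 5³ + 8³ = 216 + 125 + 512 = 853
853 = (1,1,4,7)_9 → 1³ + 1³ + 4³ + 7³ = 1 + 1 + 64 + 343 = 409
409 = (5,0,4)_9 → 5³ + 0³ + 4³ = 125 + 0 + 64 = 189
189 = (2,3,0)_9 → 2³ + 3³ + 0³ = 8 + 27 + 0 = 35
35 = (3,8)_9 → 3³ + 8³ = 27 + 512 = 539  — 539 already seen; the sequence cycles without reaching 1.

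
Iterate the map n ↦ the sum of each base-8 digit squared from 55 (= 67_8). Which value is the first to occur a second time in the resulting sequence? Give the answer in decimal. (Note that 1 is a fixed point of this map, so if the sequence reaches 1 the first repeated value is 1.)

25

55 = (6,7)_8 → 6² + 7² = 36 + 49 = 85
85 = (1,2,5)_8 → 1² + 2² + 5² = 1 + 4 + 25 = 30
30 = (3,6)_8 → 3² + 6² = 9 + 36 = 45
45 = (5,5)_8 → 5² + 5² = 25 + 25 = 50
50 = (6,2)_8 → 6² + 2² = 36 + 4 = 40
40 = (5,0)_8 → 5² + 0² = 25 + 0 = 25
25 = (3,1)_8 → 3² + 1² = 9 + 1 = 10
10 = (1,2)_8 → 1² + 2² = 1 + 4 = 5
5 = (5)_8 → 5² = 25  — 25 already appeared earlier.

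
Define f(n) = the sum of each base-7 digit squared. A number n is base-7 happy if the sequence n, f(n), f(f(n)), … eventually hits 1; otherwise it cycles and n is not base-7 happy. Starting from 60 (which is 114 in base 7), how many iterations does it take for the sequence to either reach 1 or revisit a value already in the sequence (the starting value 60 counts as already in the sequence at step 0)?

60 = (1,1,4)_7 → 18
18 = (2,4)_7 → 20
20 = (2,6)_7 → 40
40 = (5,5)_7 → 50
50 = (1,0,1)_7 → 2
2 = (2)_7 → 4
4 = (4)_7 → 16
16 = (2,2)_7 → 8
8 = (1,1)_7 → 2  — 2 repeats.
That took 9 steps.

9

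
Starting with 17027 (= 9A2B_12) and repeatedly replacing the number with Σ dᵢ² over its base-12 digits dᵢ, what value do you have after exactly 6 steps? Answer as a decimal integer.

17027 = (9,10,2,11)_12 → 9² + 10² + 2² + 11² = 81 + 100 + 4 + 121 = 306
306 = (2,1,6)_12 → 2² + 1² + 6² = 4 + 1 + 36 = 41
41 = (3,5)_12 → 3² + 5² = 9 + 25 = 34
34 = (2,10)_12 → 2² + 10² = 4 + 100 = 104
104 = (8,8)_12 → 8² + 8² = 64 + 64 = 128
128 = (10,8)_12 → 10² + 8² = 100 + 64 = 164

164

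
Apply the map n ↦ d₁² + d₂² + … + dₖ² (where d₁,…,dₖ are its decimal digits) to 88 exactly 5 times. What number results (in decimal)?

88 → 8² + 8² = 128
128 → 1² + 2² + 8² = 69
69 → 6² + 9² = 117
117 → 1² + 1² + 7² = 51
51 → 5² + 1² = 26

26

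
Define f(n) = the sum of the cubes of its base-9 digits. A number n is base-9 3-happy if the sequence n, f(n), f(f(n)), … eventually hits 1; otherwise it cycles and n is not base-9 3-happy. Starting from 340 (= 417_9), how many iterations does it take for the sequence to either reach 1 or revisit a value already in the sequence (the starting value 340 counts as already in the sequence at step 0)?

340 = (4,1,7)_9 → 4³ + 1³ + 7³ = 64 + 1 + 343 = 408
408 = (5,0,3)_9 → 5³ + 0³ + 3³ = 125 + 0 + 27 = 152
152 = (1,7,8)_9 → 1³ + 7³ + 8³ = 1 + 343 + 512 = 856
856 = (1,1,5,1)_9 → 1³ + 1³ + 5³ + 1³ = 1 + 1 + 125 + 1 = 128
128 = (1,5,2)_9 → 1³ + 5³ + 2³ = 1 + 125 + 8 = 134
134 = (1,5,8)_9 → 1³ + 5³ + 8³ = 1 + 125 + 512 = 638
638 = (7,7,8)_9 → 7³ + 7³ + 8³ = 343 + 343 + 512 = 1198
1198 = (1,5,7,1)_9 → 1³ + 5³ + 7³ + 1³ = 1 + 125 + 343 + 1 = 470
470 = (5,7,2)_9 → 5³ + 7³ + 2³ = 125 + 343 + 8 = 476
476 = (5,7,8)_9 → 5³ + 7³ + 8³ = 125 + 343 + 512 = 980
980 = (1,3,0,8)_9 → 1³ + 3³ + 0³ + 8³ = 1 + 27 + 0 + 512 = 540
540 = (6,6,0)_9 → 6³ + 6³ + 0³ = 216 + 216 + 0 = 432
432 = (5,3,0)_9 → 5³ + 3³ + 0³ = 125 + 27 + 0 = 152  — 152 repeats.
That took 13 steps.

13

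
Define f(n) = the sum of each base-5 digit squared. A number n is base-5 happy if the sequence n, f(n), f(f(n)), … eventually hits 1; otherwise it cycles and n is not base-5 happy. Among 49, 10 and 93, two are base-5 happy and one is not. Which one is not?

49: 49 → 33 → 11 → 5 → 1  — reaches 1 (base-5 happy)
10: 10 → 4 → 16 → 10  — repeats 10 (not base-5 happy)
93: 93 → 27 → 5 → 1  — reaches 1 (base-5 happy)

10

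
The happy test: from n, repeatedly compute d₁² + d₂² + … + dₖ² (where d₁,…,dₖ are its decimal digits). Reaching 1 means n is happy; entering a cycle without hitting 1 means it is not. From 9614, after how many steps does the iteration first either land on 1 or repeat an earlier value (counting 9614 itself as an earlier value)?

12

9614 → 9² + 6² + 1² + 4² = 81 + 36 + 1 + 16 = 134
134 → 1² + 3² + 4² = 1 + 9 + 16 = 26
26 → 2² + 6² = 4 + 36 = 40
40 → 4² + 0² = 16 + 0 = 16
16 → 1² + 6² = 1 + 36 = 37
37 → 3² + 7² = 9 + 49 = 58
58 → 5² + 8² = 25 + 64 = 89
89 → 8² + 9² = 64 + 81 = 145
145 → 1² + 4² + 5² = 1 + 16 + 25 = 42
42 → 4² + 2² = 16 + 4 = 20
20 → 2² + 0² = 4 + 0 = 4
4 → 4² = 16  — 16 repeats.
That took 12 steps.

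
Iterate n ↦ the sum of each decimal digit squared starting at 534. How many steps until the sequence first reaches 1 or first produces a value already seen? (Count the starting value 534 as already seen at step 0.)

534 → 5² + 3² + 4² = 50
50 → 5² + 0² = 25
25 → 2² + 5² = 29
29 → 2² + 9² = 85
85 → 8² + 5² = 89
89 → 8² + 9² = 145
145 → 1² + 4² + 5² = 42
42 → 4² + 2² = 20
20 → 2² + 0² = 4
4 → 4² = 16
16 → 1² + 6² = 37
37 → 3² + 7² = 58
58 → 5² + 8² = 89  — 89 repeats.
That took 13 steps.

13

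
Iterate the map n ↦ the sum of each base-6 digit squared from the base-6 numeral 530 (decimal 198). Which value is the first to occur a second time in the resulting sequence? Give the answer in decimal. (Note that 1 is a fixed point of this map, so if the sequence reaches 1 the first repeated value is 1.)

41

198 = (5,3,0)_6 → 5² + 3² + 0² = 34
34 = (5,4)_6 → 5² + 4² = 41
41 = (1,0,5)_6 → 1² + 0² + 5² = 26
26 = (4,2)_6 → 4² + 2² = 20
20 = (3,2)_6 → 3² + 2² = 13
13 = (2,1)_6 → 2² + 1² = 5
5 = (5)_6 → 5² = 25
25 = (4,1)_6 → 4² + 1² = 17
17 = (2,5)_6 → 2² + 5² = 29
29 = (4,5)_6 → 4² + 5² = 41  — 41 already appeared earlier.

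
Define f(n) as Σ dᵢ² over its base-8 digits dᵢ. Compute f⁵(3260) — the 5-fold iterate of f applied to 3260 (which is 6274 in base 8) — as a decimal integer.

1

3260 = (6,2,7,4)_8 → 6² + 2² + 7² + 4² = 105
105 = (1,5,1)_8 → 1² + 5² + 1² = 27
27 = (3,3)_8 → 3² + 3² = 18
18 = (2,2)_8 → 2² + 2² = 8
8 = (1,0)_8 → 1² + 0² = 1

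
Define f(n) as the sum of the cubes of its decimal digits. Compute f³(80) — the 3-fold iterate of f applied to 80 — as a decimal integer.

80 → 8³ + 0³ = 512 + 0 = 512
512 → 5³ + 1³ + 2³ = 125 + 1 + 8 = 134
134 → 1³ + 3³ + 4³ = 1 + 27 + 64 = 92

92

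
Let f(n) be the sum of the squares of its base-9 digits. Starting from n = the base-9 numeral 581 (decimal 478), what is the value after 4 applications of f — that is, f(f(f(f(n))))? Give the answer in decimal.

16

478 = (5,8,1)_9 → 5² + 8² + 1² = 90
90 = (1,1,0)_9 → 1² + 1² + 0² = 2
2 = (2)_9 → 2² = 4
4 = (4)_9 → 4² = 16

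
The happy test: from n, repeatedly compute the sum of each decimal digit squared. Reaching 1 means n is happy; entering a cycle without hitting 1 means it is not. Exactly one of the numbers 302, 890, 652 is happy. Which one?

302: 302 → 13 → 10 → 1  — reaches 1 (happy)
890: 890 → 145 → 42 → 20 → 4 → 16 → 37 → 58 → 89 → 145  — repeats 145 (not happy)
652: 652 → 65 → 61 → 37 → 58 → 89 → 145 → 42 → 20 → 4 → 16 → 37  — repeats 37 (not happy)

302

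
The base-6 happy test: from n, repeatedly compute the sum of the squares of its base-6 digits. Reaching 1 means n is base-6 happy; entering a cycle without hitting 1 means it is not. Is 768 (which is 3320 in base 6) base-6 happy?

not base-6 happy

768 = (3,3,2,0)_6 → 3² + 3² + 2² + 0² = 9 + 9 + 4 + 0 = 22
22 = (3,4)_6 → 3² + 4² = 9 + 16 = 25
25 = (4,1)_6 → 4² + 1² = 16 + 1 = 17
17 = (2,5)_6 → 2² + 5² = 4 + 25 = 29
29 = (4,5)_6 → 4² + 5² = 16 + 25 = 41
41 = (1,0,5)_6 → 1² + 0² + 5² = 1 + 0 + 25 = 26
26 = (4,2)_6 → 4² + 2² = 16 + 4 = 20
20 = (3,2)_6 → 3² + 2² = 9 + 4 = 13
13 = (2,1)_6 → 2² + 1² = 4 + 1 = 5
5 = (5)_6 → 5² = 25  — 25 already seen; the sequence cycles without reaching 1.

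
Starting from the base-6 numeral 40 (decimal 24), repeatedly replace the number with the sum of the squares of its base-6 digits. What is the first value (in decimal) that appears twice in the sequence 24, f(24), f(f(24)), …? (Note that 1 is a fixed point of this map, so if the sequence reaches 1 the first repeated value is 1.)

24 = (4,0)_6 → 4² + 0² = 16
16 = (2,4)_6 → 2² + 4² = 20
20 = (3,2)_6 → 3² + 2² = 13
13 = (2,1)_6 → 2² + 1² = 5
5 = (5)_6 → 5² = 25
25 = (4,1)_6 → 4² + 1² = 17
17 = (2,5)_6 → 2² + 5² = 29
29 = (4,5)_6 → 4² + 5² = 41
41 = (1,0,5)_6 → 1² + 0² + 5² = 26
26 = (4,2)_6 → 4² + 2² = 20  — 20 already appeared earlier.

20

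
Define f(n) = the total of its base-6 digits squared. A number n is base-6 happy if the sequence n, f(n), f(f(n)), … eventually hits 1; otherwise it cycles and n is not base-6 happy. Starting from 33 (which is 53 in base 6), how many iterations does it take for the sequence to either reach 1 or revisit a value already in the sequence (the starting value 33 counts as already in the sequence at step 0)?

10

33 = (5,3)_6 → 5² + 3² = 34
34 = (5,4)_6 → 5² + 4² = 41
41 = (1,0,5)_6 → 1² + 0² + 5² = 26
26 = (4,2)_6 → 4² + 2² = 20
20 = (3,2)_6 → 3² + 2² = 13
13 = (2,1)_6 → 2² + 1² = 5
5 = (5)_6 → 5² = 25
25 = (4,1)_6 → 4² + 1² = 17
17 = (2,5)_6 → 2² + 5² = 29
29 = (4,5)_6 → 4² + 5² = 41  — 41 repeats.
That took 10 steps.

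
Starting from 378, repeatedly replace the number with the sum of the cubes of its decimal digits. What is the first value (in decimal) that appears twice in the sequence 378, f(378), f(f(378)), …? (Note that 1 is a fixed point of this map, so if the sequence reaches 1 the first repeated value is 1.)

153

378 → 3³ + 7³ + 8³ = 882
882 → 8³ + 8³ + 2³ = 1032
1032 → 1³ + 0³ + 3³ + 2³ = 36
36 → 3³ + 6³ = 243
243 → 2³ + 4³ + 3³ = 99
99 → 9³ + 9³ = 1458
1458 → 1³ + 4³ + 5³ + 8³ = 702
702 → 7³ + 0³ + 2³ = 351
351 → 3³ + 5³ + 1³ = 153
153 → 1³ + 5³ + 3³ = 153  — 153 already appeared earlier.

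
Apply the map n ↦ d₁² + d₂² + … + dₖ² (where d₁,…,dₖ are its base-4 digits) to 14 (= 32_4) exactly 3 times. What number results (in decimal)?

14 = (3,2)_4 → 3² + 2² = 9 + 4 = 13
13 = (3,1)_4 → 3² + 1² = 9 + 1 = 10
10 = (2,2)_4 → 2² + 2² = 4 + 4 = 8

8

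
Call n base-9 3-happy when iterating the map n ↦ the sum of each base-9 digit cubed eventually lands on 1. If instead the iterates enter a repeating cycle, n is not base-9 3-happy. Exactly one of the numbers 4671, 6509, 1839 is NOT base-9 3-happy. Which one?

1839

4671: 4671 → 459 → 341 → 577 → 345 → 99 → 9 → 1  — reaches 1 (base-9 3-happy)
6509: 6509 → 1059 → 281 → 99 → 9 → 1  — reaches 1 (base-9 3-happy)
1839: 1839 → 315 → 539 → 853 → 409 → 189 → 35 → 539  — repeats 539 (not base-9 3-happy)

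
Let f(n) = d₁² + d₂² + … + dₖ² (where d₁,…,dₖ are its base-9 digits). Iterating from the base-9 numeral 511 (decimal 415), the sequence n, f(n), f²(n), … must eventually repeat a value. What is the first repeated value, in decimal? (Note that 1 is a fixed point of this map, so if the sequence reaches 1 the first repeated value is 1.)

1

415 = (5,1,1)_9 → 5² + 1² + 1² = 25 + 1 + 1 = 27
27 = (3,0)_9 → 3² + 0² = 9 + 0 = 9
9 = (1,0)_9 → 1² + 0² = 1 + 0 = 1  — reached the fixed point 1.
1 → 1, so 1 is the first repeated value.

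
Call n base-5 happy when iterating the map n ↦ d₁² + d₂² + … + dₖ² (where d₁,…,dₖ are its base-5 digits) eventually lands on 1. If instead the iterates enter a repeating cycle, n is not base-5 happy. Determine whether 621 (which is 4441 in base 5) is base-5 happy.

621 = (4,4,4,1)_5 → 4² + 4² + 4² + 1² = 49
49 = (1,4,4)_5 → 1² + 4² + 4² = 33
33 = (1,1,3)_5 → 1² + 1² + 3² = 11
11 = (2,1)_5 → 2² + 1² = 5
5 = (1,0)_5 → 1² + 0² = 1  — reached 1.

base-5 happy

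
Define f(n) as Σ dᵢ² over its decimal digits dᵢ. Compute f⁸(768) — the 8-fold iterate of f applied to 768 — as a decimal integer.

37

768 → 7² + 6² + 8² = 149
149 → 1² + 4² + 9² = 98
98 → 9² + 8² = 145
145 → 1² + 4² + 5² = 42
42 → 4² + 2² = 20
20 → 2² + 0² = 4
4 → 4² = 16
16 → 1² + 6² = 37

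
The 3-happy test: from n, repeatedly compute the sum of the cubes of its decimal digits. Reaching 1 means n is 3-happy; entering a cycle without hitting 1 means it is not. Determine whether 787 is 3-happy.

787 → 1198
1198 → 1243
1243 → 100
100 → 1  — reached 1.

3-happy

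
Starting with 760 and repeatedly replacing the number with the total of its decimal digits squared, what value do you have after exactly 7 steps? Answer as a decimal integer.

760 → 7² + 6² + 0² = 49 + 36 + 0 = 85
85 → 8² + 5² = 64 + 25 = 89
89 → 8² + 9² = 64 + 81 = 145
145 → 1² + 4² + 5² = 1 + 16 + 25 = 42
42 → 4² + 2² = 16 + 4 = 20
20 → 2² + 0² = 4 + 0 = 4
4 → 4² = 16

16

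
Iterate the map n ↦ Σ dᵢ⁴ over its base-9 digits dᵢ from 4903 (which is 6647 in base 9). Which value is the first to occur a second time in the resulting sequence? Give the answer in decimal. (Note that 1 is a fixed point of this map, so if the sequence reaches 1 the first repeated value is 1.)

4903 = (6,6,4,7)_9 → 6⁴ + 6⁴ + 4⁴ + 7⁴ = 5249
5249 = (7,1,7,2)_9 → 7⁴ + 1⁴ + 7⁴ + 2⁴ = 4819
4819 = (6,5,4,4)_9 → 6⁴ + 5⁴ + 4⁴ + 4⁴ = 2433
2433 = (3,3,0,3)_9 → 3⁴ + 3⁴ + 0⁴ + 3⁴ = 243
243 = (3,0,0)_9 → 3⁴ + 0⁴ + 0⁴ = 81
81 = (1,0,0)_9 → 1⁴ + 0⁴ + 0⁴ = 1  — reached the fixed point 1.
1 → 1, so 1 is the first repeated value.

1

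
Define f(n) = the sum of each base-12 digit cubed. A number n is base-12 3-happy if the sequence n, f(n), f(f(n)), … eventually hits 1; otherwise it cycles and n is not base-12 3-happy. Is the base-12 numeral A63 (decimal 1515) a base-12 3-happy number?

1515 = (10,6,3)_12 → 10³ + 6³ + 3³ = 1243
1243 = (8,7,7)_12 → 8³ + 7³ + 7³ = 1198
1198 = (8,3,10)_12 → 8³ + 3³ + 10³ = 1539
1539 = (10,8,3)_12 → 10³ + 8³ + 3³ = 1539  — 1539 already seen; the sequence cycles without reaching 1.

not base-12 3-happy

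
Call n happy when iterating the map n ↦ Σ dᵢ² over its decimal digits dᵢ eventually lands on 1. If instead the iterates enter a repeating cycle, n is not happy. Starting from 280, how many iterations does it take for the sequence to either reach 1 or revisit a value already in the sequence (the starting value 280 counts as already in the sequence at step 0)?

280 → 2² + 8² + 0² = 68
68 → 6² + 8² = 100
100 → 1² + 0² + 0² = 1  — reached 1.
That took 3 steps.

3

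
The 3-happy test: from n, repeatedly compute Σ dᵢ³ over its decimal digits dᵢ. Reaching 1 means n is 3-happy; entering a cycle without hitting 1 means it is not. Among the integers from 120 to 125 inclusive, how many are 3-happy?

1

120: 120 → 9 → 729 → 1080 → 513 → 153 → 153  — not 3-happy
121: 121 → 10 → 1  — 3-happy
122: 122 → 17 → 344 → 155 → 251 → 134 → 92 → 737 → 713 → 371 → 371  — not 3-happy
123: 123 → 36 → 243 → 99 → 1458 → 702 → 351 → 153 → 153  — not 3-happy
124: 124 → 73 → 370 → 370  — not 3-happy
125: 125 → 134 → 92 → 737 → 713 → 371 → 371  — not 3-happy
3-happy: 121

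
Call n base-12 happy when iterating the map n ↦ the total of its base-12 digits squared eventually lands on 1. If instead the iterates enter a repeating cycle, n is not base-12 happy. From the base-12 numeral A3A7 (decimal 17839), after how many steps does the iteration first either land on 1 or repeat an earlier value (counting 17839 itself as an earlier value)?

17839 = (10,3,10,7)_12 → 10² + 3² + 10² + 7² = 100 + 9 + 100 + 49 = 258
258 = (1,9,6)_12 → 1² + 9² + 6² = 1 + 81 + 36 = 118
118 = (9,10)_12 → 9² + 10² = 81 + 100 = 181
181 = (1,3,1)_12 → 1² + 3² + 1² = 1 + 9 + 1 = 11
11 = (11)_12 → 11² = 121
121 = (10,1)_12 → 10² + 1² = 100 + 1 = 101
101 = (8,5)_12 → 8² + 5² = 64 + 25 = 89
89 = (7,5)_12 → 7² + 5² = 49 + 25 = 74
74 = (6,2)_12 → 6² + 2² = 36 + 4 = 40
40 = (3,4)_12 → 3² + 4² = 9 + 16 = 25
25 = (2,1)_12 → 2² + 1² = 4 + 1 = 5
5 = (5)_12 → 5² = 25  — 25 repeats.
That took 12 steps.

12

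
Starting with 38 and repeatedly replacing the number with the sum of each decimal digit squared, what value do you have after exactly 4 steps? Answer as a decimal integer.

145

38 → 3² + 8² = 73
73 → 7² + 3² = 58
58 → 5² + 8² = 89
89 → 8² + 9² = 145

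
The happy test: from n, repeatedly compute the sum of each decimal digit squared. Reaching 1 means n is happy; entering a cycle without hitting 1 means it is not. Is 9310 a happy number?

happy

9310 → 9² + 3² + 1² + 0² = 81 + 9 + 1 + 0 = 91
91 → 9² + 1² = 81 + 1 = 82
82 → 8² + 2² = 64 + 4 = 68
68 → 6² + 8² = 36 + 64 = 100
100 → 1² + 0² + 0² = 1 + 0 + 0 = 1  — reached 1.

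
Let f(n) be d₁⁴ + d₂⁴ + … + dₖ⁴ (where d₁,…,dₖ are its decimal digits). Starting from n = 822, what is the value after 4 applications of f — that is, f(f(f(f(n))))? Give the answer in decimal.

10914

822 → 4128
4128 → 4369
4369 → 8194
8194 → 10914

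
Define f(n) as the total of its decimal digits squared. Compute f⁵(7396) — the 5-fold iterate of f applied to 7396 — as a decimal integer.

7396 → 7² + 3² + 9² + 6² = 49 + 9 + 81 + 36 = 175
175 → 1² + 7² + 5² = 1 + 49 + 25 = 75
75 → 7² + 5² = 49 + 25 = 74
74 → 7² + 4² = 49 + 16 = 65
65 → 6² + 5² = 36 + 25 = 61

61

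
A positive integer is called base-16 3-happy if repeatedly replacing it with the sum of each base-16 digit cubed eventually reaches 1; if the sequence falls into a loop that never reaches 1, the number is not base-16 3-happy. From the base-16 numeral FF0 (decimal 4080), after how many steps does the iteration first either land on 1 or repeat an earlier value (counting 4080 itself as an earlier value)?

13

4080 = (15,15,0)_16 → 15³ + 15³ + 0³ = 3375 + 3375 + 0 = 6750
6750 = (1,10,5,14)_16 → 1³ + 10³ + 5³ + 14³ = 1 + 1000 + 125 + 2744 = 3870
3870 = (15,1,14)_16 → 15³ + 1³ + 14³ = 3375 + 1 + 2744 = 6120
6120 = (1,7,14,8)_16 → 1³ + 7³ + 14³ + 8³ = 1 + 343 + 2744 + 512 = 3600
3600 = (14,1,0)_16 → 14³ + 1³ + 0³ = 2744 + 1 + 0 = 2745
2745 = (10,11,9)_16 → 10³ + 11³ + 9³ = 1000 + 1331 + 729 = 3060
3060 = (11,15,4)_16 → 11³ + 15³ + 4³ = 1331 + 3375 + 64 = 4770
4770 = (1,2,10,2)_16 → 1³ + 2³ + 10³ + 2³ = 1 + 8 + 1000 + 8 = 1017
1017 = (3,15,9)_16 → 3³ + 15³ + 9³ = 27 + 3375 + 729 = 4131
4131 = (1,0,2,3)_16 → 1³ + 0³ + 2³ + 3³ = 1 + 0 + 8 + 27 = 36
36 = (2,4)_16 → 2³ + 4³ = 8 + 64 = 72
72 = (4,8)_16 → 4³ + 8³ = 64 + 512 = 576
576 = (2,4,0)_16 → 2³ + 4³ + 0³ = 8 + 64 + 0 = 72  — 72 repeats.
That took 13 steps.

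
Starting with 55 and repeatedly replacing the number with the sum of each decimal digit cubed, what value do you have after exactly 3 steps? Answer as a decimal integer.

55

55 → 5³ + 5³ = 125 + 125 = 250
250 → 2³ + 5³ + 0³ = 8 + 125 + 0 = 133
133 → 1³ + 3³ + 3³ = 1 + 27 + 27 = 55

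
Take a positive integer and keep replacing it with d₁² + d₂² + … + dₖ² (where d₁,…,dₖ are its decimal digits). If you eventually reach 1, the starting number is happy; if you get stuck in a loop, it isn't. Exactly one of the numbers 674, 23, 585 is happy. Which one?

674: 674 → 101 → 2 → 4 → 16 → 37 → 58 → 89 → 145 → 42 → 20 → 4  — repeats 4 (not happy)
23: 23 → 13 → 10 → 1  — reaches 1 (happy)
585: 585 → 114 → 18 → 65 → 61 → 37 → 58 → 89 → 145 → 42 → 20 → 4 → 16 → 37  — repeats 37 (not happy)

23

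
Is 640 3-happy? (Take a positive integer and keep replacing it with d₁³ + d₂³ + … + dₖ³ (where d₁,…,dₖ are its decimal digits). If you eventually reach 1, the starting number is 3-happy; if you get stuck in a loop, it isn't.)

640 → 6³ + 4³ + 0³ = 280
280 → 2³ + 8³ + 0³ = 520
520 → 5³ + 2³ + 0³ = 133
133 → 1³ + 3³ + 3³ = 55
55 → 5³ + 5³ = 250
250 → 2³ + 5³ + 0³ = 133  — 133 already seen; the sequence cycles without reaching 1.

not 3-happy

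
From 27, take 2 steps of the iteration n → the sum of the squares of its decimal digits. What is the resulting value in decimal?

34

27 → 2² + 7² = 53
53 → 5² + 3² = 34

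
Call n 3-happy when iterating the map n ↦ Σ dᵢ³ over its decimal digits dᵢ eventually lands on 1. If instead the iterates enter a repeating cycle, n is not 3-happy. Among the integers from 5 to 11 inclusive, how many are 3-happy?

1

5: 5 → 125 → 134 → 92 → 737 → 713 → 371 → 371  (repeats 371)
6: 6 → 216 → 225 → 141 → 66 → 432 → 99 → 1458 → 702 → 351 → 153 → 153  (repeats 153)
7: 7 → 343 → 118 → 514 → 190 → 730 → 370 → 370  (repeats 370)
8: 8 → 512 → 134 → 92 → 737 → 713 → 371 → 371  (repeats 371)
9: 9 → 729 → 1080 → 513 → 153 → 153  (repeats 153)
10: 10 → 1  (reaches 1)
11: 11 → 2 → 8 → 512 → 134 → 92 → 737 → 713 → 371 → 371  (repeats 371)
3-happy: 10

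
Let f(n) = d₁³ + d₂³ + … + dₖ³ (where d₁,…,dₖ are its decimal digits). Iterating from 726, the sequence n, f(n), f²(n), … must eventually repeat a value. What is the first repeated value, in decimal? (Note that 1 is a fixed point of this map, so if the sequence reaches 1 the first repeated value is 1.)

153

726 → 7³ + 2³ + 6³ = 343 + 8 + 216 = 567
567 → 5³ + 6³ + 7³ = 125 + 216 + 343 = 684
684 → 6³ + 8³ + 4³ = 216 + 512 + 64 = 792
792 → 7³ + 9³ + 2³ = 343 + 729 + 8 = 1080
1080 → 1³ + 0³ + 8³ + 0³ = 1 + 0 + 512 + 0 = 513
513 → 5³ + 1³ + 3³ = 125 + 1 + 27 = 153
153 → 1³ + 5³ + 3³ = 1 + 125 + 27 = 153  — 153 already appeared earlier.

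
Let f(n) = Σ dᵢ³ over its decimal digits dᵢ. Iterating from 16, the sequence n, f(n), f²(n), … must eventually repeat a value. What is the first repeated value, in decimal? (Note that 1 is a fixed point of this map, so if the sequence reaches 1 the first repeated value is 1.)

217

16 → 1³ + 6³ = 1 + 216 = 217
217 → 2³ + 1³ + 7³ = 8 + 1 + 343 = 352
352 → 3³ + 5³ + 2³ = 27 + 125 + 8 = 160
160 → 1³ + 6³ + 0³ = 1 + 216 + 0 = 217  — 217 already appeared earlier.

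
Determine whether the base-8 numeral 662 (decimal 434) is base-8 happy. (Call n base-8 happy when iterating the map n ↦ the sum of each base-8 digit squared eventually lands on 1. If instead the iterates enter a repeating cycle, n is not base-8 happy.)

base-8 happy

434 = (6,6,2)_8 → 76
76 = (1,1,4)_8 → 18
18 = (2,2)_8 → 8
8 = (1,0)_8 → 1  — reached 1.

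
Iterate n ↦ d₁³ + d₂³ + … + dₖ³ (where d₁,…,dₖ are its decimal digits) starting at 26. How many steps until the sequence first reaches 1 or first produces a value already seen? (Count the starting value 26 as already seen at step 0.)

26 → 2³ + 6³ = 8 + 216 = 224
224 → 2³ + 2³ + 4³ = 8 + 8 + 64 = 80
80 → 8³ + 0³ = 512 + 0 = 512
512 → 5³ + 1³ + 2³ = 125 + 1 + 8 = 134
134 → 1³ + 3³ + 4³ = 1 + 27 + 64 = 92
92 → 9³ + 2³ = 729 + 8 = 737
737 → 7³ + 3³ + 7³ = 343 + 27 + 343 = 713
713 → 7³ + 1³ + 3³ = 343 + 1 + 27 = 371
371 → 3³ + 7³ + 1³ = 27 + 343 + 1 = 371  — 371 repeats.
That took 9 steps.

9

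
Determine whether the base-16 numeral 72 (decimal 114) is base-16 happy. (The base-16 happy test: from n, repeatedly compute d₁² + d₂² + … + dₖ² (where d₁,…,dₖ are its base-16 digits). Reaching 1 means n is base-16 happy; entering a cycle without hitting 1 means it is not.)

base-16 happy

114 = (7,2)_16 → 7² + 2² = 53
53 = (3,5)_16 → 3² + 5² = 34
34 = (2,2)_16 → 2² + 2² = 8
8 = (8)_16 → 8² = 64
64 = (4,0)_16 → 4² + 0² = 16
16 = (1,0)_16 → 1² + 0² = 1  — reached 1.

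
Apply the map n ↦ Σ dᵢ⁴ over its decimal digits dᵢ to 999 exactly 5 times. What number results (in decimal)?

999 → 9⁴ + 9⁴ + 9⁴ = 6561 + 6561 + 6561 = 19683
19683 → 1⁴ + 9⁴ + 6⁴ + 8⁴ + 3⁴ = 1 + 6561 + 1296 + 4096 + 81 = 12035
12035 → 1⁴ + 2⁴ + 0⁴ + 3⁴ + 5⁴ = 1 + 16 + 0 + 81 + 625 = 723
723 → 7⁴ + 2⁴ + 3⁴ = 2401 + 16 + 81 = 2498
2498 → 2⁴ + 4⁴ + 9⁴ + 8⁴ = 16 + 256 + 6561 + 4096 = 10929

10929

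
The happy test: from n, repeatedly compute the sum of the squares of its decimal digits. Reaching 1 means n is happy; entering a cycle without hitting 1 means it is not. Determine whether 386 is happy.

386 → 109
109 → 82
82 → 68
68 → 100
100 → 1  — reached 1.

happy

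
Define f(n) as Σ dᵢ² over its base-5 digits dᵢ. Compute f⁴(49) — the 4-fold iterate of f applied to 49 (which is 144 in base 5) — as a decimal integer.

1

49 = (1,4,4)_5 → 1² + 4² + 4² = 1 + 16 + 16 = 33
33 = (1,1,3)_5 → 1² + 1² + 3² = 1 + 1 + 9 = 11
11 = (2,1)_5 → 2² + 1² = 4 + 1 = 5
5 = (1,0)_5 → 1² + 0² = 1 + 0 = 1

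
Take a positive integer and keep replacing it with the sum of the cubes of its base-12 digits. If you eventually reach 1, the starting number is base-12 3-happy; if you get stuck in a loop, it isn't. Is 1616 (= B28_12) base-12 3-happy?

1616 = (11,2,8)_12 → 1851
1851 = (1,0,10,3)_12 → 1028
1028 = (7,1,8)_12 → 856
856 = (5,11,4)_12 → 1520
1520 = (10,6,8)_12 → 1728
1728 = (1,0,0,0)_12 → 1  — reached 1.

base-12 3-happy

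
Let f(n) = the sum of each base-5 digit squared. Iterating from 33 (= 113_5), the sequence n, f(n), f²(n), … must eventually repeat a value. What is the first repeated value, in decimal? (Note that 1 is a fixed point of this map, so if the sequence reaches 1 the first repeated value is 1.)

1

33 = (1,1,3)_5 → 1² + 1² + 3² = 11
11 = (2,1)_5 → 2² + 1² = 5
5 = (1,0)_5 → 1² + 0² = 1  — reached the fixed point 1.
1 → 1, so 1 is the first repeated value.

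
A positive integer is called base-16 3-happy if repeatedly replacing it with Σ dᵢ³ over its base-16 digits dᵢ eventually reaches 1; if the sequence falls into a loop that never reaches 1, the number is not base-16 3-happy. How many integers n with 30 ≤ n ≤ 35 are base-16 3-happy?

1

30: 30 → 2745 → 3060 → 4770 → 1017 → 4131 → 36 → 72 → 576 → 72  (repeats 72)
31: 31 → 3376 → 2224 → 1843 → 397 → 2710 → 1945 → 1801 → 1072 → 91 → 1456 → 1456  (repeats 1456)
32: 32 → 8 → 512 → 8  (repeats 8)
33: 33 → 9 → 729 → 2934 → 1890 → 567 → 378 → 1344 → 189 → 3528 → 4437 → 252 → 5103 → 6147 → 540 → 1737 → 2673 → 1344  (repeats 1344)
34: 34 → 16 → 1  (reaches 1)
35: 35 → 35  (repeats 35)
base-16 3-happy: 34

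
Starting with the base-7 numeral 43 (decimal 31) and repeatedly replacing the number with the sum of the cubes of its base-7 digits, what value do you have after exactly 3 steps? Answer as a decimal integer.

31 = (4,3)_7 → 4³ + 3³ = 64 + 27 = 91
91 = (1,6,0)_7 → 1³ + 6³ + 0³ = 1 + 216 + 0 = 217
217 = (4,3,0)_7 → 4³ + 3³ + 0³ = 64 + 27 + 0 = 91

91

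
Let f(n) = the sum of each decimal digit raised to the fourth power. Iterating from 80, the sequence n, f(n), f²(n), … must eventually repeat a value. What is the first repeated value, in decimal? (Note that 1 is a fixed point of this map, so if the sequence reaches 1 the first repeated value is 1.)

4179

80 → 8⁴ + 0⁴ = 4096
4096 → 4⁴ + 0⁴ + 9⁴ + 6⁴ = 8113
8113 → 8⁴ + 1⁴ + 1⁴ + 3⁴ = 4179
4179 → 4⁴ + 1⁴ + 7⁴ + 9⁴ = 9219
9219 → 9⁴ + 2⁴ + 1⁴ + 9⁴ = 13139
13139 → 1⁴ + 3⁴ + 1⁴ + 3⁴ + 9⁴ = 6725
6725 → 6⁴ + 7⁴ + 2⁴ + 5⁴ = 4338
4338 → 4⁴ + 3⁴ + 3⁴ + 8⁴ = 4514
4514 → 4⁴ + 5⁴ + 1⁴ + 4⁴ = 1138
1138 → 1⁴ + 1⁴ + 3⁴ + 8⁴ = 4179  — 4179 already appeared earlier.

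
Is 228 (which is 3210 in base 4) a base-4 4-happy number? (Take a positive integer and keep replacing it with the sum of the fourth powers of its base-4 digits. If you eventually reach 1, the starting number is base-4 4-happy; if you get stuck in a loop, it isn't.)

228 = (3,2,1,0)_4 → 3⁴ + 2⁴ + 1⁴ + 0⁴ = 81 + 16 + 1 + 0 = 98
98 = (1,2,0,2)_4 → 1⁴ + 2⁴ + 0⁴ + 2⁴ = 1 + 16 + 0 + 16 = 33
33 = (2,0,1)_4 → 2⁴ + 0⁴ + 1⁴ = 16 + 0 + 1 = 17
17 = (1,0,1)_4 → 1⁴ + 0⁴ + 1⁴ = 1 + 0 + 1 = 2
2 = (2)_4 → 2⁴ = 16
16 = (1,0,0)_4 → 1⁴ + 0⁴ + 0⁴ = 1 + 0 + 0 = 1  — reached 1.

base-4 4-happy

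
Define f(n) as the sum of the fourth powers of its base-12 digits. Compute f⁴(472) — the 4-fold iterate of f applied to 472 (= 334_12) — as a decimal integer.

16833

472 = (3,3,4)_12 → 3⁴ + 3⁴ + 4⁴ = 418
418 = (2,10,10)_12 → 2⁴ + 10⁴ + 10⁴ = 20016
20016 = (11,7,0,0)_12 → 11⁴ + 7⁴ + 0⁴ + 0⁴ = 17042
17042 = (9,10,4,2)_12 → 9⁴ + 10⁴ + 4⁴ + 2⁴ = 16833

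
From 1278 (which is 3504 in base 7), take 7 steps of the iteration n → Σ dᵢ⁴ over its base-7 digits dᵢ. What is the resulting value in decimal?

1278 = (3,5,0,4)_7 → 962
962 = (2,5,4,3)_7 → 978
978 = (2,5,6,5)_7 → 2562
2562 = (1,0,3,2,0)_7 → 98
98 = (2,0,0)_7 → 16
16 = (2,2)_7 → 32
32 = (4,4)_7 → 512

512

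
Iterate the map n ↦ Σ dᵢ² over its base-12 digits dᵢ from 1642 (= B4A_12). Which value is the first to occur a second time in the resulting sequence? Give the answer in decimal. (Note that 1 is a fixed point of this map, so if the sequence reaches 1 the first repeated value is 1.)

29

1642 = (11,4,10)_12 → 11² + 4² + 10² = 237
237 = (1,7,9)_12 → 1² + 7² + 9² = 131
131 = (10,11)_12 → 10² + 11² = 221
221 = (1,6,5)_12 → 1² + 6² + 5² = 62
62 = (5,2)_12 → 5² + 2² = 29
29 = (2,5)_12 → 2² + 5² = 29  — 29 already appeared earlier.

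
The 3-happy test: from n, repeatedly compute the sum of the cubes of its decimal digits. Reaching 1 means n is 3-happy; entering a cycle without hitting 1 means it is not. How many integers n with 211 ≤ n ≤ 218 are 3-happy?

1

211: 211 → 10 → 1  (reaches 1)
212: 212 → 17 → 344 → 155 → 251 → 134 → 92 → 737 → 713 → 371 → 371  (repeats 371)
213: 213 → 36 → 243 → 99 → 1458 → 702 → 351 → 153 → 153  (repeats 153)
214: 214 → 73 → 370 → 370  (repeats 370)
215: 215 → 134 → 92 → 737 → 713 → 371 → 371  (repeats 371)
216: 216 → 225 → 141 → 66 → 432 → 99 → 1458 → 702 → 351 → 153 → 153  (repeats 153)
217: 217 → 352 → 160 → 217  (repeats 217)
218: 218 → 521 → 134 → 92 → 737 → 713 → 371 → 371  (repeats 371)
3-happy: 211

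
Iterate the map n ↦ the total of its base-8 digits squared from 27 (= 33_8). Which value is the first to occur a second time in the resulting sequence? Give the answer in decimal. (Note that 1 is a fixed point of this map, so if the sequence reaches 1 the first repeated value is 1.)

1

27 = (3,3)_8 → 3² + 3² = 9 + 9 = 18
18 = (2,2)_8 → 2² + 2² = 4 + 4 = 8
8 = (1,0)_8 → 1² + 0² = 1 + 0 = 1  — reached the fixed point 1.
1 → 1, so 1 is the first repeated value.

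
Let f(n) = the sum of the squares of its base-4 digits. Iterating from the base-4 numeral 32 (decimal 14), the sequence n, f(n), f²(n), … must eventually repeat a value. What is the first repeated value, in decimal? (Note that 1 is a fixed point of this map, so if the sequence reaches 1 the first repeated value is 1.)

1

14 = (3,2)_4 → 13
13 = (3,1)_4 → 10
10 = (2,2)_4 → 8
8 = (2,0)_4 → 4
4 = (1,0)_4 → 1  — reached the fixed point 1.
1 → 1, so 1 is the first repeated value.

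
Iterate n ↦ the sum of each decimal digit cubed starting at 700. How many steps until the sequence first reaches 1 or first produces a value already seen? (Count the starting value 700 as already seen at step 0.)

7

700 → 7³ + 0³ + 0³ = 343 + 0 + 0 = 343
343 → 3³ + 4³ + 3³ = 27 + 64 + 27 = 118
118 → 1³ + 1³ + 8³ = 1 + 1 + 512 = 514
514 → 5³ + 1³ + 4³ = 125 + 1 + 64 = 190
190 → 1³ + 9³ + 0³ = 1 + 729 + 0 = 730
730 → 7³ + 3³ + 0³ = 343 + 27 + 0 = 370
370 → 3³ + 7³ + 0³ = 27 + 343 + 0 = 370  — 370 repeats.
That took 7 steps.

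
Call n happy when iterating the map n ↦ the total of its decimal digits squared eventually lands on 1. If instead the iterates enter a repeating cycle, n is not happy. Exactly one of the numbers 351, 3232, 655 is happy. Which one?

655

351: 351 → 35 → 34 → 25 → 29 → 85 → 89 → 145 → 42 → 20 → 4 → 16 → 37 → 58 → 89  — repeats 89 (not happy)
3232: 3232 → 26 → 40 → 16 → 37 → 58 → 89 → 145 → 42 → 20 → 4 → 16  — repeats 16 (not happy)
655: 655 → 86 → 100 → 1  — reaches 1 (happy)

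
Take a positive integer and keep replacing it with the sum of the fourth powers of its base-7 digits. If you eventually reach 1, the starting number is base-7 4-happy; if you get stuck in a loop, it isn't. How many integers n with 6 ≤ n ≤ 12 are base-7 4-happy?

1

6: 6 → 1296 → 788 → 288 → 1922 → 1138 → 354 → 258 → 1922  — not base-7 4-happy
7: 7 → 1  — base-7 4-happy
8: 8 → 2 → 16 → 32 → 512 → 164 → 178 → 418 → 708 → 98 → 16  — not base-7 4-happy
9: 9 → 17 → 97 → 2593 → 1459 → 963 → 1153 → 803 → 673 → 1923 → 1507 → 913 → 609 → 707 → 97  — not base-7 4-happy
10: 10 → 82 → 882 → 272 → 2002 → 2546 → 1938 → 2258 → 1808 → 1938  — not base-7 4-happy
11: 11 → 257 → 1251 → 1043 → 97 → 2593 → 1459 → 963 → 1153 → 803 → 673 → 1923 → 1507 → 913 → 609 → 707 → 97  — not base-7 4-happy
12: 12 → 626 → 1332 → 1394 → 338 → 2608 → 514 → 244 → 2848 → 1314 → 1956 → 2258 → 1808 → 1938 → 2258  — not base-7 4-happy
base-7 4-happy: 7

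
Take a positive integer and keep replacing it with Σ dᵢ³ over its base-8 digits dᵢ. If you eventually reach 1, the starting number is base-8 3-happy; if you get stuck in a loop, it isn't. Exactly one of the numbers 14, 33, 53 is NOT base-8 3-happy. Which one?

14

14: 14 → 217 → 55 → 559 → 469 → 476 → 434 → 440 → 559  — repeats 559 (not base-8 3-happy)
33: 33 → 65 → 2 → 8 → 1  — reaches 1 (base-8 3-happy)
53: 53 → 341 → 258 → 72 → 2 → 8 → 1  — reaches 1 (base-8 3-happy)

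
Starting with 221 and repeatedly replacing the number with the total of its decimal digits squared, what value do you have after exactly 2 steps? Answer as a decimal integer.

221 → 2² + 2² + 1² = 9
9 → 9² = 81

81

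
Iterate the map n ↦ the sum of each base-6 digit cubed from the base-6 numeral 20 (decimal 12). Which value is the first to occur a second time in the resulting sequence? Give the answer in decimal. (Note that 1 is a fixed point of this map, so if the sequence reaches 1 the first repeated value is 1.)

12 = (2,0)_6 → 2³ + 0³ = 8
8 = (1,2)_6 → 1³ + 2³ = 9
9 = (1,3)_6 → 1³ + 3³ = 28
28 = (4,4)_6 → 4³ + 4³ = 128
128 = (3,3,2)_6 → 3³ + 3³ + 2³ = 62
62 = (1,4,2)_6 → 1³ + 4³ + 2³ = 73
73 = (2,0,1)_6 → 2³ + 0³ + 1³ = 9  — 9 already appeared earlier.

9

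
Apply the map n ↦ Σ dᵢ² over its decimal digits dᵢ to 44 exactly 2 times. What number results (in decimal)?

44 → 32
32 → 13

13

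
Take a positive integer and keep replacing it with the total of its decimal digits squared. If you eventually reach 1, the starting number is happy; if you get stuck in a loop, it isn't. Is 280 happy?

happy

280 → 68
68 → 100
100 → 1  — reached 1.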